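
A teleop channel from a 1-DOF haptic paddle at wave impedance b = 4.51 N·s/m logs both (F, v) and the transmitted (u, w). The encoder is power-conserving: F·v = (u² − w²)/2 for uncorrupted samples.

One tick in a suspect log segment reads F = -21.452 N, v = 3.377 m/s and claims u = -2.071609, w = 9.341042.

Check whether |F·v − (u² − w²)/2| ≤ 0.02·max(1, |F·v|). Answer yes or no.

F·v = (-21.452)×3.377 = -72.443404 W.
(u² − w²)/2 = (4.291564 − 87.255066)/2 = -41.481751 W.
|Δ| = 30.961653;  2% of max(1, |F·v|) = 1.448868.

no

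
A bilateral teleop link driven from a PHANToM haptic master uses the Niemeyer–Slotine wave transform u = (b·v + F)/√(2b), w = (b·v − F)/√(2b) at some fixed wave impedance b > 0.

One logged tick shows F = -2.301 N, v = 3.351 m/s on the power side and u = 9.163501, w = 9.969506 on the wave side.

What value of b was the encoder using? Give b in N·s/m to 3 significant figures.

u + w = 19.133007;  u + w = √(2b)·v, so √(2b) = 19.133007/3.351 = 5.709641.
b = (√(2b))²/2 = 32.600000/2 = 16.300000.
(Check via u − w = 2F/√(2b): u − w = -0.806005, 2F/√(2b) = -0.806005.)

b = 16.3 N·s/m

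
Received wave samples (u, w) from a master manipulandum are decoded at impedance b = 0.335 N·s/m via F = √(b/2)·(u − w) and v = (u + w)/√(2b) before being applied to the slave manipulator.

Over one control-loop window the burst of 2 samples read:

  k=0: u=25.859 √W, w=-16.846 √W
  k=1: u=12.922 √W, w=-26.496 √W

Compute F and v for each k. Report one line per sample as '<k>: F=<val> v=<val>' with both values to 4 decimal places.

0: F=17.4778 v=11.0111
1: F=16.1325 v=-16.5833

k=0: u−w=42.7050, u+w=9.0130; √(b/2)=0.4093, √(2b)=0.8185; F=0.4093×42.705=17.4778, v=9.0130/0.8185=11.0111
k=1: u−w=39.4180, u+w=-13.5740; √(b/2)=0.4093, √(2b)=0.8185; F=0.4093×39.418=16.1325, v=-13.5740/0.8185=-16.5833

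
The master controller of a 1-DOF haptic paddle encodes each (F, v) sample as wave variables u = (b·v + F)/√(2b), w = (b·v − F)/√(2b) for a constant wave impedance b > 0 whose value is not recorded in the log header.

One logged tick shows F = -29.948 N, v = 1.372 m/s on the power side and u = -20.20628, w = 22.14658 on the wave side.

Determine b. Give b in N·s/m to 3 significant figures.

u + w = 1.94030;  u + w = √(2b)·v, so √(2b) = 1.94030/1.372 = 1.41421.
b = (√(2b))²/2 = 2.00000/2 = 1.00000.
(Check via u − w = 2F/√(2b): u − w = -42.35286, 2F/√(2b) = -42.35289.)

b = 1 N·s/m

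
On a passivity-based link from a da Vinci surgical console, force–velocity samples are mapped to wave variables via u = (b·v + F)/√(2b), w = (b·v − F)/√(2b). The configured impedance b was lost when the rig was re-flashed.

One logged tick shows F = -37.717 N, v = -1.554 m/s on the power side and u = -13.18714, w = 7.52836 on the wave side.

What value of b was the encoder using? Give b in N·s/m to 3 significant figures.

u + w = -5.6588;  u + w = √(2b)·v, so √(2b) = -5.6588/(-1.554) = 3.6414.
b = (√(2b))²/2 = 13.2600/2 = 6.6300.
(Check via u − w = 2F/√(2b): u − w = -20.7155, 2F/√(2b) = -20.7155.)

b = 6.63 N·s/m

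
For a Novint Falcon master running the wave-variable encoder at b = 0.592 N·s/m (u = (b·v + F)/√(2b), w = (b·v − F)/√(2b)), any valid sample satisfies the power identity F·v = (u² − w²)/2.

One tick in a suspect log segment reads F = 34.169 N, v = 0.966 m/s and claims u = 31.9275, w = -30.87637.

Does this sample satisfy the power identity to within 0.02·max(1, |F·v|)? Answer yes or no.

yes

F·v = 34.169×0.966 = 33.00725 W.
(u² − w²)/2 = (1019.36526 − 953.35022)/2 = 33.00752 W.
|Δ| = 0.00026;  2% of max(1, |F·v|) = 0.66015.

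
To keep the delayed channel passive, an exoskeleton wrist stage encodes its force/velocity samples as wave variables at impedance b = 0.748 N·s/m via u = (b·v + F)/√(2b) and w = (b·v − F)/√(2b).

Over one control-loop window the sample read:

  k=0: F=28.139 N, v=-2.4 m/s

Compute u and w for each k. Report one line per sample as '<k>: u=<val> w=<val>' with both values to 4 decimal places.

0: u=21.5384 w=-24.4738

k=0: b·v=0.748×(-2.4)=-1.7952; √(2b)=1.2231; u=(-1.7952+28.139)/1.2231=21.5384, w=(-1.7952−28.139)/1.2231=-24.4738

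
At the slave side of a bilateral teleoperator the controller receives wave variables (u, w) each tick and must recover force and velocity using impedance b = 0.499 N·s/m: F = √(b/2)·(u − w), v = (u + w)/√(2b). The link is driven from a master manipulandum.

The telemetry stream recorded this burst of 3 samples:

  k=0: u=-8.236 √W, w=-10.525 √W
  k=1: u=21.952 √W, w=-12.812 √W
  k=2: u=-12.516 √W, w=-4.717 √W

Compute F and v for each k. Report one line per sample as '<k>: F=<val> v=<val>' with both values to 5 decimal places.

k=0: u−w=2.28900, u+w=-18.76100; √(b/2)=0.49950, √(2b)=0.99900; F=0.49950×2.289=1.14335, v=-18.76100/0.99900=-18.77979
k=1: u−w=34.76400, u+w=9.14000; √(b/2)=0.49950, √(2b)=0.99900; F=0.49950×34.764=17.36461, v=9.14000/0.99900=9.14915
k=2: u−w=-7.79900, u+w=-17.23300; √(b/2)=0.49950, √(2b)=0.99900; F=0.49950×(-7.799)=-3.89560, v=-17.23300/0.99900=-17.25026

0: F=1.14335 v=-18.77979
1: F=17.36461 v=9.14915
2: F=-3.89560 v=-17.25026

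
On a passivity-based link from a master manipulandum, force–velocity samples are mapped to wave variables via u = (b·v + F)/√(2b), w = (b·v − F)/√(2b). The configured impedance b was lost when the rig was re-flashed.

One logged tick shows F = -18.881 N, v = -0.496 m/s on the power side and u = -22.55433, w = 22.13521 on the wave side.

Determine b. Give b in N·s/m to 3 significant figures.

u + w = -0.41912;  u + w = √(2b)·v, so √(2b) = -0.41912/(-0.496) = 0.84500.
b = (√(2b))²/2 = 0.71402/2 = 0.35701.
(Check via u − w = 2F/√(2b): u − w = -44.68954, 2F/√(2b) = -44.68876.)

b = 0.357 N·s/m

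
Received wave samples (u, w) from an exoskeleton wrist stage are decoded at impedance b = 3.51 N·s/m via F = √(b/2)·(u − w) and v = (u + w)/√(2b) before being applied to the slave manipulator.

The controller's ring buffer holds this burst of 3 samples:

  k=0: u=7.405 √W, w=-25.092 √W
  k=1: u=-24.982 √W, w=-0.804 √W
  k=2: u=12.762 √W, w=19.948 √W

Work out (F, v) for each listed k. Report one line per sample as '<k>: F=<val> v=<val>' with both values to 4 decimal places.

k=0: u−w=32.4970, u+w=-17.6870; √(b/2)=1.3248, √(2b)=2.6495; F=1.3248×32.497=43.0509, v=-17.6870/2.6495=-6.6755
k=1: u−w=-24.1780, u+w=-25.7860; √(b/2)=1.3248, √(2b)=2.6495; F=1.3248×(-24.178)=-32.0301, v=-25.7860/2.6495=-9.7323
k=2: u−w=-7.1860, u+w=32.7100; √(b/2)=1.3248, √(2b)=2.6495; F=1.3248×(-7.186)=-9.5198, v=32.7100/2.6495=12.3456

0: F=43.0509 v=-6.6755
1: F=-32.0301 v=-9.7323
2: F=-9.5198 v=12.3456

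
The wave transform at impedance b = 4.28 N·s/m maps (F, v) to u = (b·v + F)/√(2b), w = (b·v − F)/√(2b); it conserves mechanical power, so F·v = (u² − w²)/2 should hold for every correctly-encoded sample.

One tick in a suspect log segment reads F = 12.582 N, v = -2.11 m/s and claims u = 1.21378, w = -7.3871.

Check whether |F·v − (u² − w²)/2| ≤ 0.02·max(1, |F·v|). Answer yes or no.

F·v = 12.582×(-2.11) = -26.5480 W.
(u² − w²)/2 = (1.4733 − 54.5692)/2 = -26.5480 W.
|Δ| = 0.0000;  2% of max(1, |F·v|) = 0.5310.

yes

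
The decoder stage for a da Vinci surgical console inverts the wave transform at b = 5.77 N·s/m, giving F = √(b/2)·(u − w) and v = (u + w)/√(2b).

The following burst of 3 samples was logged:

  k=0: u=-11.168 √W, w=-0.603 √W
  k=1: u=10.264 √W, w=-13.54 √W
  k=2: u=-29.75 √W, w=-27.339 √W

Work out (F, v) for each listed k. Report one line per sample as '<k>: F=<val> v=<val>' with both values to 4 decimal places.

k=0: u−w=-10.5650, u+w=-11.7710; √(b/2)=1.6985, √(2b)=3.3971; F=1.6985×(-10.565)=-17.9450, v=-11.7710/3.3971=-3.4651
k=1: u−w=23.8040, u+w=-3.2760; √(b/2)=1.6985, √(2b)=3.3971; F=1.6985×23.804=40.4318, v=-3.2760/3.3971=-0.9644
k=2: u−w=-2.4110, u+w=-57.0890; √(b/2)=1.6985, √(2b)=3.3971; F=1.6985×(-2.411)=-4.0952, v=-57.0890/3.3971=-16.8054

0: F=-17.9450 v=-3.4651
1: F=40.4318 v=-0.9644
2: F=-4.0952 v=-16.8054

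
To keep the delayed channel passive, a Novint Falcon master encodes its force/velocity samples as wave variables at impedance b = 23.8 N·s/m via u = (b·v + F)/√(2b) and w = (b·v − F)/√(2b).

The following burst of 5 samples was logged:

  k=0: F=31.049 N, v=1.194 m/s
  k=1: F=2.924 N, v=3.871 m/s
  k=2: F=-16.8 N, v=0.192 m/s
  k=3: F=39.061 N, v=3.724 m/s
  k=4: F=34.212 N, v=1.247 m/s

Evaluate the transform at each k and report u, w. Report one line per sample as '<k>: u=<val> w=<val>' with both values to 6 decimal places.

0: u=8.619195 w=-0.381460
1: u=13.777360 w=12.929735
2: u=-1.772708 w=3.097369
3: u=18.508060 w=7.184842
4: u=9.260480 w=-0.657084

k=0: b·v=23.8×1.194=28.417200; √(2b)=6.899275; u=(28.417200+31.049)/6.899275=8.619195, w=(28.417200−31.049)/6.899275=-0.381460
k=1: b·v=23.8×3.871=92.129800; √(2b)=6.899275; u=(92.129800+2.924)/6.899275=13.777360, w=(92.129800−2.924)/6.899275=12.929735
k=2: b·v=23.8×0.192=4.569600; √(2b)=6.899275; u=(4.569600+(-16.8))/6.899275=-1.772708, w=(4.569600−(-16.8))/6.899275=3.097369
k=3: b·v=23.8×3.724=88.631200; √(2b)=6.899275; u=(88.631200+39.061)/6.899275=18.508060, w=(88.631200−39.061)/6.899275=7.184842
k=4: b·v=23.8×1.247=29.678600; √(2b)=6.899275; u=(29.678600+34.212)/6.899275=9.260480, w=(29.678600−34.212)/6.899275=-0.657084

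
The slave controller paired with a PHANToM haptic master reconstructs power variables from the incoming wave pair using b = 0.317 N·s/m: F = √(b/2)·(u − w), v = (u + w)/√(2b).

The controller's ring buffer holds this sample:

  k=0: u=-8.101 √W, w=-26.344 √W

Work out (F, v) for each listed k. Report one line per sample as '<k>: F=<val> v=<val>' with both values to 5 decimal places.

k=0: u−w=18.24300, u+w=-34.44500; √(b/2)=0.39812, √(2b)=0.79624; F=0.39812×18.243=7.26291, v=-34.44500/0.79624=-43.25951

0: F=7.26291 v=-43.25951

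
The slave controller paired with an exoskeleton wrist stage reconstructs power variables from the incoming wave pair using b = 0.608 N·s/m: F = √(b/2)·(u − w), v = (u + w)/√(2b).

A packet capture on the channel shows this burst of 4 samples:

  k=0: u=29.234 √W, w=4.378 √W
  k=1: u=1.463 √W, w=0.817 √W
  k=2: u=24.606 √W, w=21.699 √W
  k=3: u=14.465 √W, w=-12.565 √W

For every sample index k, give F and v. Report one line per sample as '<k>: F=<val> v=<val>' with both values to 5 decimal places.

k=0: u−w=24.85600, u+w=33.61200; √(b/2)=0.55136, √(2b)=1.10272; F=0.55136×24.856=13.70465, v=33.61200/1.10272=30.48088
k=1: u−w=0.64600, u+w=2.28000; √(b/2)=0.55136, √(2b)=1.10272; F=0.55136×0.646=0.35618, v=2.28000/1.10272=2.06761
k=2: u−w=2.90700, u+w=46.30500; √(b/2)=0.55136, √(2b)=1.10272; F=0.55136×2.907=1.60281, v=46.30500/1.10272=41.99147
k=3: u−w=27.03000, u+w=1.90000; √(b/2)=0.55136, √(2b)=1.10272; F=0.55136×27.03=14.90331, v=1.90000/1.10272=1.72301

0: F=13.70465 v=30.48088
1: F=0.35618 v=2.06761
2: F=1.60281 v=41.99147
3: F=14.90331 v=1.72301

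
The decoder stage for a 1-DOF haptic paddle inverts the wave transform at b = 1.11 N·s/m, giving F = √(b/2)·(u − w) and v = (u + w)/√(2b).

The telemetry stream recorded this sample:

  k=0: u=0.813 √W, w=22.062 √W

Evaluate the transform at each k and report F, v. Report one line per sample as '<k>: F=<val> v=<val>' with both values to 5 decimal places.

0: F=-15.83015 v=15.35269

k=0: u−w=-21.24900, u+w=22.87500; √(b/2)=0.74498, √(2b)=1.48997; F=0.74498×(-21.249)=-15.83015, v=22.87500/1.48997=15.35269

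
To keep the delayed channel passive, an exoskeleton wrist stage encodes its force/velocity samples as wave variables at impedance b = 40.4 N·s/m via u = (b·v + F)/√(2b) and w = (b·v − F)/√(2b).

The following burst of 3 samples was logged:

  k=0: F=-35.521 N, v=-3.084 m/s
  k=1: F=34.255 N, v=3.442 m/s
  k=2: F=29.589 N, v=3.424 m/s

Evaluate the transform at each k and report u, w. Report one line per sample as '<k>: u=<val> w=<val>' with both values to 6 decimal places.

0: u=-17.812515 w=-9.909197
1: u=19.280685 w=11.659047
2: u=18.680699 w=12.097233

k=0: b·v=40.4×(-3.084)=-124.593600; √(2b)=8.988882; u=(-124.593600+(-35.521))/8.988882=-17.812515, w=(-124.593600−(-35.521))/8.988882=-9.909197
k=1: b·v=40.4×3.442=139.056800; √(2b)=8.988882; u=(139.056800+34.255)/8.988882=19.280685, w=(139.056800−34.255)/8.988882=11.659047
k=2: b·v=40.4×3.424=138.329600; √(2b)=8.988882; u=(138.329600+29.589)/8.988882=18.680699, w=(138.329600−29.589)/8.988882=12.097233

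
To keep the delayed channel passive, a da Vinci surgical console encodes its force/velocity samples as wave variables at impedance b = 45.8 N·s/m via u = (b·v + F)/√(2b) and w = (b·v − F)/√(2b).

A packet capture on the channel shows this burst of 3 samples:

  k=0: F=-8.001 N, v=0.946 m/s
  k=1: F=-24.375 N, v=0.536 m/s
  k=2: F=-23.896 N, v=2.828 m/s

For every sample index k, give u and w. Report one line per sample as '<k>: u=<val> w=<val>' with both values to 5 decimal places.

0: u=3.69100 w=5.36296
1: u=0.01816 w=5.11178
2: u=11.03633 w=16.02986

k=0: b·v=45.8×0.946=43.32680; √(2b)=9.57079; u=(43.32680+(-8.001))/9.57079=3.69100, w=(43.32680−(-8.001))/9.57079=5.36296
k=1: b·v=45.8×0.536=24.54880; √(2b)=9.57079; u=(24.54880+(-24.375))/9.57079=0.01816, w=(24.54880−(-24.375))/9.57079=5.11178
k=2: b·v=45.8×2.828=129.52240; √(2b)=9.57079; u=(129.52240+(-23.896))/9.57079=11.03633, w=(129.52240−(-23.896))/9.57079=16.02986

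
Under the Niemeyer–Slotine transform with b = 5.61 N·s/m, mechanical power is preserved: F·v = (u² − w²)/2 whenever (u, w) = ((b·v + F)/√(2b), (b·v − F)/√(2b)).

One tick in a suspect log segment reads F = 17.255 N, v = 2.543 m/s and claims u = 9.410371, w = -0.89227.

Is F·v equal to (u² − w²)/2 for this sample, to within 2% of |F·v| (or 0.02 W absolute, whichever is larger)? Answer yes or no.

F·v = 17.255×2.543 = 43.879465 W.
(u² − w²)/2 = (88.555082 − 0.796146)/2 = 43.879468 W.
|Δ| = 0.000003;  2% of max(1, |F·v|) = 0.877589.

yes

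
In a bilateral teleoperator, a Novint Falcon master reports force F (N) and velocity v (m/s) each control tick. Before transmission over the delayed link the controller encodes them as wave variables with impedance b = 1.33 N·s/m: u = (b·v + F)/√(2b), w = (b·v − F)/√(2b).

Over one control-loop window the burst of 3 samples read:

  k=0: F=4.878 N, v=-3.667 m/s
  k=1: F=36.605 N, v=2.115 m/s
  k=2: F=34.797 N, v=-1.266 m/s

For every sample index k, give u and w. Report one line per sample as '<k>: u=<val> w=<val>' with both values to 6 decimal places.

0: u=0.000546 w=-5.981242
1: u=24.168696 w=-20.719235
2: u=20.303018 w=-22.367801

k=0: b·v=1.33×(-3.667)=-4.877110; √(2b)=1.630951; u=(-4.877110+4.878)/1.630951=0.000546, w=(-4.877110−4.878)/1.630951=-5.981242
k=1: b·v=1.33×2.115=2.812950; √(2b)=1.630951; u=(2.812950+36.605)/1.630951=24.168696, w=(2.812950−36.605)/1.630951=-20.719235
k=2: b·v=1.33×(-1.266)=-1.683780; √(2b)=1.630951; u=(-1.683780+34.797)/1.630951=20.303018, w=(-1.683780−34.797)/1.630951=-22.367801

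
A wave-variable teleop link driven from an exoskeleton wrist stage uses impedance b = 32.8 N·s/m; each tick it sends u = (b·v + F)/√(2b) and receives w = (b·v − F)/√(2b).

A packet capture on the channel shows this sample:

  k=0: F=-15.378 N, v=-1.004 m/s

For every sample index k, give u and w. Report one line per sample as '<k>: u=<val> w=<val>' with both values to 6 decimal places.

k=0: b·v=32.8×(-1.004)=-32.931200; √(2b)=8.099383; u=(-32.931200+(-15.378))/8.099383=-5.964553, w=(-32.931200−(-15.378))/8.099383=-2.167227

0: u=-5.964553 w=-2.167227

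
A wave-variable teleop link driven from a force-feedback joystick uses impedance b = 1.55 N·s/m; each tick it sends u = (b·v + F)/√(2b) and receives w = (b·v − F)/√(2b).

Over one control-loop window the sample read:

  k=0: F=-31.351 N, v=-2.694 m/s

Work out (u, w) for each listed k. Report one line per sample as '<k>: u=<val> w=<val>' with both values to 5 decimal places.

k=0: b·v=1.55×(-2.694)=-4.17570; √(2b)=1.76068; u=(-4.17570+(-31.351))/1.76068=-20.17781, w=(-4.17570−(-31.351))/1.76068=15.43453

0: u=-20.17781 w=15.43453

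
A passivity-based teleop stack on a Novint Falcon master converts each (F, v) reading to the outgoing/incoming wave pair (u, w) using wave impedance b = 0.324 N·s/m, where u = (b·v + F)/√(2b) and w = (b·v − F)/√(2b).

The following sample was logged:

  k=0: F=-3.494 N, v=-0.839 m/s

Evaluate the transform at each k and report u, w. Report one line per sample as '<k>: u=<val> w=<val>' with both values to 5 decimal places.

0: u=-4.67815 w=4.00277

k=0: b·v=0.324×(-0.839)=-0.27184; √(2b)=0.80498; u=(-0.27184+(-3.494))/0.80498=-4.67815, w=(-0.27184−(-3.494))/0.80498=4.00277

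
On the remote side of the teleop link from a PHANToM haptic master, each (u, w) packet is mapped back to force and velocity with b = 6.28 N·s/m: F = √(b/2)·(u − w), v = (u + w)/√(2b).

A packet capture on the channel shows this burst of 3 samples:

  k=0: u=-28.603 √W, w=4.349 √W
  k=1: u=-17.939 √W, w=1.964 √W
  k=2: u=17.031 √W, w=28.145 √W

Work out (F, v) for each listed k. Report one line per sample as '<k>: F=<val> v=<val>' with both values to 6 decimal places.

k=0: u−w=-32.952000, u+w=-24.254000; √(b/2)=1.772005, √(2b)=3.544009; F=1.772005×(-32.952)=-58.391093, v=-24.254000/3.544009=-6.843662
k=1: u−w=-19.903000, u+w=-15.975000; √(b/2)=1.772005, √(2b)=3.544009; F=1.772005×(-19.903)=-35.268206, v=-15.975000/3.544009=-4.507607
k=2: u−w=-11.114000, u+w=45.176000; √(b/2)=1.772005, √(2b)=3.544009; F=1.772005×(-11.114)=-19.694058, v=45.176000/3.544009=12.747146

0: F=-58.391093 v=-6.843662
1: F=-35.268206 v=-4.507607
2: F=-19.694058 v=12.747146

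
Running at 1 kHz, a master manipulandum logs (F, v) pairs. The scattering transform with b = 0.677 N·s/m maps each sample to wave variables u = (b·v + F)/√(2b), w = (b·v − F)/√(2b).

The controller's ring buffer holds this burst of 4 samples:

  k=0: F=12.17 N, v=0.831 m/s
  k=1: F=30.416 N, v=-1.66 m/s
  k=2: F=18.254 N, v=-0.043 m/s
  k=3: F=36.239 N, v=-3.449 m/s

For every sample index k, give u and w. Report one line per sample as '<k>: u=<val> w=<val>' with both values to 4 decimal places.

k=0: b·v=0.677×0.831=0.5626; √(2b)=1.1636; u=(0.5626+12.17)/1.1636=10.9423, w=(0.5626−12.17)/1.1636=-9.9753
k=1: b·v=0.677×(-1.66)=-1.1238; √(2b)=1.1636; u=(-1.1238+30.416)/1.1636=25.1734, w=(-1.1238−30.416)/1.1636=-27.1050
k=2: b·v=0.677×(-0.043)=-0.0291; √(2b)=1.1636; u=(-0.0291+18.254)/1.1636=15.6623, w=(-0.0291−18.254)/1.1636=-15.7123
k=3: b·v=0.677×(-3.449)=-2.3350; √(2b)=1.1636; u=(-2.3350+36.239)/1.1636=29.1368, w=(-2.3350−36.239)/1.1636=-33.1501

0: u=10.9423 w=-9.9753
1: u=25.1734 w=-27.1050
2: u=15.6623 w=-15.7123
3: u=29.1368 w=-33.1501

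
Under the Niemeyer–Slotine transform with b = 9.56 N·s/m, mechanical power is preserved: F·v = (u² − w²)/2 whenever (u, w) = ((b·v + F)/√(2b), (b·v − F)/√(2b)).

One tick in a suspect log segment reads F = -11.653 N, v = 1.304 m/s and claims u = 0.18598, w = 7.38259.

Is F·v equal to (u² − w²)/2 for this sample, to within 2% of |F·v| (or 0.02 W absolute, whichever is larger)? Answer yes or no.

F·v = (-11.653)×1.304 = -15.19551 W.
(u² − w²)/2 = (0.03459 − 54.50264)/2 = -27.23402 W.
|Δ| = 12.03851;  2% of max(1, |F·v|) = 0.30391.

no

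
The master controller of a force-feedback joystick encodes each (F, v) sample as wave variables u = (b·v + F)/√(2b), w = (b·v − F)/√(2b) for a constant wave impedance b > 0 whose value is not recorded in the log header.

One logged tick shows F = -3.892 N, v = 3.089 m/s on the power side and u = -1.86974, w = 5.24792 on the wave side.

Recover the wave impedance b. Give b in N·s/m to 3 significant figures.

b = 0.598 N·s/m

u + w = 3.3782;  u + w = √(2b)·v, so √(2b) = 3.3782/3.089 = 1.0936.
b = (√(2b))²/2 = 1.1960/2 = 0.5980.
(Check via u − w = 2F/√(2b): u − w = -7.1177, 2F/√(2b) = -7.1177.)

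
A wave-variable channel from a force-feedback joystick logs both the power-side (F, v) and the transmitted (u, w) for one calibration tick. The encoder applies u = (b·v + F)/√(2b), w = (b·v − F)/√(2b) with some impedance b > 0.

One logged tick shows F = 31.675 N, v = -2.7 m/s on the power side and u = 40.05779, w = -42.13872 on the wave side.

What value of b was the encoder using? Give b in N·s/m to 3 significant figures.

b = 0.297 N·s/m

u + w = -2.08093;  u + w = √(2b)·v, so √(2b) = -2.08093/(-2.7) = 0.77071.
b = (√(2b))²/2 = 0.59400/2 = 0.29700.
(Check via u − w = 2F/√(2b): u − w = 82.19651, 2F/√(2b) = 82.19642.)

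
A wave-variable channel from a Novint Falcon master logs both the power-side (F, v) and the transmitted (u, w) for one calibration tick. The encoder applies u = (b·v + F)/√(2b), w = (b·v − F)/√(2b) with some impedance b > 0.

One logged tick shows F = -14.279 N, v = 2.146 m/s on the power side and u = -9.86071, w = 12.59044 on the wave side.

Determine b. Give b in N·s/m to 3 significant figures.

b = 0.809 N·s/m

u + w = 2.72973;  u + w = √(2b)·v, so √(2b) = 2.72973/2.146 = 1.27201.
b = (√(2b))²/2 = 1.61801/2 = 0.80900.
(Check via u − w = 2F/√(2b): u − w = -22.45115, 2F/√(2b) = -22.45111.)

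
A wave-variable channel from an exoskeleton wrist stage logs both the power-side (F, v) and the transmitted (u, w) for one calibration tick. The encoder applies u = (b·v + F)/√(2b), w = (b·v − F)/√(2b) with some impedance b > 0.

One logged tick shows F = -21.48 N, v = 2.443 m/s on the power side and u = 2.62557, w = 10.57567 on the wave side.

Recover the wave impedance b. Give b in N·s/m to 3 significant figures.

b = 14.6 N·s/m

u + w = 13.2012;  u + w = √(2b)·v, so √(2b) = 13.2012/2.443 = 5.4037.
b = (√(2b))²/2 = 29.2000/2 = 14.6000.
(Check via u − w = 2F/√(2b): u − w = -7.9501, 2F/√(2b) = -7.9501.)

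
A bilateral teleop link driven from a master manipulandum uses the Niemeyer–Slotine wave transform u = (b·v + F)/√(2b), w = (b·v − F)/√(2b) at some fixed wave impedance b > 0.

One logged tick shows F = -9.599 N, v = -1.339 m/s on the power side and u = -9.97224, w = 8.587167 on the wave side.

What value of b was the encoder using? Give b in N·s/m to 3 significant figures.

b = 0.535 N·s/m

u + w = -1.385073;  u + w = √(2b)·v, so √(2b) = -1.385073/(-1.339) = 1.034409.
b = (√(2b))²/2 = 1.070001/2 = 0.535000.
(Check via u − w = 2F/√(2b): u − w = -18.559407, 2F/√(2b) = -18.559399.)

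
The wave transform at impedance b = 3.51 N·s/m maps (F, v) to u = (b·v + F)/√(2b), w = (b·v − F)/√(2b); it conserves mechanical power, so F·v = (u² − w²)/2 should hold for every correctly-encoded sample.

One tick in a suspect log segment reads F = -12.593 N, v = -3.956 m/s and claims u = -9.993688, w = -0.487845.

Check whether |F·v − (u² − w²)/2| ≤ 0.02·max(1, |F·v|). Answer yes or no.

yes

F·v = (-12.593)×(-3.956) = 49.817908 W.
(u² − w²)/2 = (99.873800 − 0.237993)/2 = 49.817904 W.
|Δ| = 0.000004;  2% of max(1, |F·v|) = 0.996358.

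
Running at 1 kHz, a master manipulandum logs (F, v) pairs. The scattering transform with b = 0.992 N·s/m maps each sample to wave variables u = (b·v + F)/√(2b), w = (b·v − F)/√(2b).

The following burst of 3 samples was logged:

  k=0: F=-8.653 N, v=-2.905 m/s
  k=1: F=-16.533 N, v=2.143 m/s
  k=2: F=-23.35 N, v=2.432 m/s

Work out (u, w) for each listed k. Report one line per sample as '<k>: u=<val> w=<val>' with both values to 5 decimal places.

0: u=-8.18913 w=4.09731
1: u=-10.22838 w=13.24690
2: u=-14.86459 w=18.29018

k=0: b·v=0.992×(-2.905)=-2.88176; √(2b)=1.40855; u=(-2.88176+(-8.653))/1.40855=-8.18913, w=(-2.88176−(-8.653))/1.40855=4.09731
k=1: b·v=0.992×2.143=2.12586; √(2b)=1.40855; u=(2.12586+(-16.533))/1.40855=-10.22838, w=(2.12586−(-16.533))/1.40855=13.24690
k=2: b·v=0.992×2.432=2.41254; √(2b)=1.40855; u=(2.41254+(-23.35))/1.40855=-14.86459, w=(2.41254−(-23.35))/1.40855=18.29018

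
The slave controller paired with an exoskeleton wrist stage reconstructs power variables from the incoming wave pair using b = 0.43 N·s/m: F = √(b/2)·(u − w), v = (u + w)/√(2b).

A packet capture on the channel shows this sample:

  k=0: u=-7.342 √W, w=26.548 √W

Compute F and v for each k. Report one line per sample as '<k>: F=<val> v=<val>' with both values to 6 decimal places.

0: F=-15.714147 v=20.710362

k=0: u−w=-33.890000, u+w=19.206000; √(b/2)=0.463681, √(2b)=0.927362; F=0.463681×(-33.89)=-15.714147, v=19.206000/0.927362=20.710362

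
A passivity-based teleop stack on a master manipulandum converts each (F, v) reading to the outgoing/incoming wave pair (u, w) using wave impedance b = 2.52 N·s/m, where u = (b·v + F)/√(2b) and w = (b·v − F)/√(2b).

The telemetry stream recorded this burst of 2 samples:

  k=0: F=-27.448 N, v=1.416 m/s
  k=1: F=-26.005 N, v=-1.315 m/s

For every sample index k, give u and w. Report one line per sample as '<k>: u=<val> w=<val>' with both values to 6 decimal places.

k=0: b·v=2.52×1.416=3.568320; √(2b)=2.244994; u=(3.568320+(-27.448))/2.244994=-10.636855, w=(3.568320−(-27.448))/2.244994=13.815767
k=1: b·v=2.52×(-1.315)=-3.313800; √(2b)=2.244994; u=(-3.313800+(-26.005))/2.244994=-13.059631, w=(-3.313800−(-26.005))/2.244994=10.107464

0: u=-10.636855 w=13.815767
1: u=-13.059631 w=10.107464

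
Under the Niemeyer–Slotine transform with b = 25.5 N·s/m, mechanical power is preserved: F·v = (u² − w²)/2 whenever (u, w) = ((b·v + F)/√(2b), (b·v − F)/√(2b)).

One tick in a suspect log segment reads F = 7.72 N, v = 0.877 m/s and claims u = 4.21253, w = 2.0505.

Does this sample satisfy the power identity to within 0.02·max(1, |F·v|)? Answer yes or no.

F·v = 7.72×0.877 = 6.77044 W.
(u² − w²)/2 = (17.74541 − 4.20455)/2 = 6.77043 W.
|Δ| = 0.00001;  2% of max(1, |F·v|) = 0.13541.

yes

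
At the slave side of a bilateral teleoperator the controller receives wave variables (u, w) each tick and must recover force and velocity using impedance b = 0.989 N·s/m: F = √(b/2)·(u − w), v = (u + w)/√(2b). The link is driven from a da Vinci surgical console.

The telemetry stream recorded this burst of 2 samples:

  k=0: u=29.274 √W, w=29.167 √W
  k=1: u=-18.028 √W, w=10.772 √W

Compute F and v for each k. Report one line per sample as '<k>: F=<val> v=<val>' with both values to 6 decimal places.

k=0: u−w=0.107000, u+w=58.441000; √(b/2)=0.703207, √(2b)=1.406414; F=0.703207×0.107=0.075243, v=58.441000/1.406414=41.553202
k=1: u−w=-28.800000, u+w=-7.256000; √(b/2)=0.703207, √(2b)=1.406414; F=0.703207×(-28.8)=-20.252360, v=-7.256000/1.406414=-5.159221

0: F=0.075243 v=41.553202
1: F=-20.252360 v=-5.159221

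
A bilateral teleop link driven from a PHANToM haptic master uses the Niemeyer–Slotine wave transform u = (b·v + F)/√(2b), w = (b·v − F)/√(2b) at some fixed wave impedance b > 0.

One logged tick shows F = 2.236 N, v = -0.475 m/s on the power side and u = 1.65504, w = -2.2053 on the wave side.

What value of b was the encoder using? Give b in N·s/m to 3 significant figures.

b = 0.671 N·s/m

u + w = -0.5503;  u + w = √(2b)·v, so √(2b) = -0.5503/(-0.475) = 1.1584.
b = (√(2b))²/2 = 1.3420/2 = 0.6710.
(Check via u − w = 2F/√(2b): u − w = 3.8603, 2F/√(2b) = 3.8604.)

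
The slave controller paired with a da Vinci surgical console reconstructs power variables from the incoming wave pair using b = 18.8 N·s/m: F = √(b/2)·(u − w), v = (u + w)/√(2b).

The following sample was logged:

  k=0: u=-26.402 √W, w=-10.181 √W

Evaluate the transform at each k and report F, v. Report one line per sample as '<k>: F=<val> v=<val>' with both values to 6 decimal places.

0: F=-49.732644 v=-5.966029

k=0: u−w=-16.221000, u+w=-36.583000; √(b/2)=3.065942, √(2b)=6.131884; F=3.065942×(-16.221)=-49.732644, v=-36.583000/6.131884=-5.966029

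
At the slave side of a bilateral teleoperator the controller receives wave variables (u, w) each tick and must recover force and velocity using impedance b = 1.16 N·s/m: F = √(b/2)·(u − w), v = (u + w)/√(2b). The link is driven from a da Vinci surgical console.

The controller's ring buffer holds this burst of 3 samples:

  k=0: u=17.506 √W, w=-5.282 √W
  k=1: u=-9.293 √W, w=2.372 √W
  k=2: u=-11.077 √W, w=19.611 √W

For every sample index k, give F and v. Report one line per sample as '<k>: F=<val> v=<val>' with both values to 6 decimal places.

k=0: u−w=22.788000, u+w=12.224000; √(b/2)=0.761577, √(2b)=1.523155; F=0.761577×22.788=17.354824, v=12.224000/1.523155=8.025449
k=1: u−w=-11.665000, u+w=-6.921000; √(b/2)=0.761577, √(2b)=1.523155; F=0.761577×(-11.665)=-8.883799, v=-6.921000/1.523155=-4.543859
k=2: u−w=-30.688000, u+w=8.534000; √(b/2)=0.761577, √(2b)=1.523155; F=0.761577×(-30.688)=-23.371285, v=8.534000/1.523155=5.602845

0: F=17.354824 v=8.025449
1: F=-8.883799 v=-4.543859
2: F=-23.371285 v=5.602845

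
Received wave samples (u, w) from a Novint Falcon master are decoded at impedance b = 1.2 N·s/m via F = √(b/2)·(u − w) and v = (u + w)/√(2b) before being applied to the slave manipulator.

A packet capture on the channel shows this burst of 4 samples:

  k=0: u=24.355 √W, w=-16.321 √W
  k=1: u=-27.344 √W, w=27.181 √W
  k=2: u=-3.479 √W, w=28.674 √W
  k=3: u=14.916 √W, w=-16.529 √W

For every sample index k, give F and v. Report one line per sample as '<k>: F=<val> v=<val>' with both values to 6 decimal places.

k=0: u−w=40.676000, u+w=8.034000; √(b/2)=0.774597, √(2b)=1.549193; F=0.774597×40.676=31.507494, v=8.034000/1.549193=5.185925
k=1: u−w=-54.525000, u+w=-0.163000; √(b/2)=0.774597, √(2b)=1.549193; F=0.774597×(-54.525)=-42.234883, v=-0.163000/1.549193=-0.105216
k=2: u−w=-32.153000, u+w=25.195000; √(b/2)=0.774597, √(2b)=1.549193; F=0.774597×(-32.153)=-24.905607, v=25.195000/1.549193=16.263303
k=3: u−w=31.445000, u+w=-1.613000; √(b/2)=0.774597, √(2b)=1.549193; F=0.774597×31.445=24.357192, v=-1.613000/1.549193=-1.041187

0: F=31.507494 v=5.185925
1: F=-42.234883 v=-0.105216
2: F=-24.905607 v=16.263303
3: F=24.357192 v=-1.041187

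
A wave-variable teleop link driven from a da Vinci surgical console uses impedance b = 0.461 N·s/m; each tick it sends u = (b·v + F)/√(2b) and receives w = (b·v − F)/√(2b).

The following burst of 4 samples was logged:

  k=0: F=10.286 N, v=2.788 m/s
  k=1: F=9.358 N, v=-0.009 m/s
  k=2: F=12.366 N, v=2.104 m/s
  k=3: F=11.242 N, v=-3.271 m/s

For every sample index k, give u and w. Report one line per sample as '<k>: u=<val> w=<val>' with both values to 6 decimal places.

k=0: b·v=0.461×2.788=1.285268; √(2b)=0.960208; u=(1.285268+10.286)/0.960208=12.050789, w=(1.285268−10.286)/0.960208=-9.373728
k=1: b·v=0.461×(-0.009)=-0.004149; √(2b)=0.960208; u=(-0.004149+9.358)/0.960208=9.741481, w=(-0.004149−9.358)/0.960208=-9.750123
k=2: b·v=0.461×2.104=0.969944; √(2b)=0.960208; u=(0.969944+12.366)/0.960208=13.888595, w=(0.969944−12.366)/0.960208=-11.868316
k=3: b·v=0.461×(-3.271)=-1.507931; √(2b)=0.960208; u=(-1.507931+11.242)/0.960208=10.137455, w=(-1.507931−11.242)/0.960208=-13.278297

0: u=12.050789 w=-9.373728
1: u=9.741481 w=-9.750123
2: u=13.888595 w=-11.868316
3: u=10.137455 w=-13.278297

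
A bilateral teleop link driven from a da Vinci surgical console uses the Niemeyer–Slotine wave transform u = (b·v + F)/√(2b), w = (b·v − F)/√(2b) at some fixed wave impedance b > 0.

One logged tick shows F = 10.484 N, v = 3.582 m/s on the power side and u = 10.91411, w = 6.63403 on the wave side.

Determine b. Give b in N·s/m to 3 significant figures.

b = 12 N·s/m

u + w = 17.54814;  u + w = √(2b)·v, so √(2b) = 17.54814/3.582 = 4.89898.
b = (√(2b))²/2 = 23.99999/2 = 11.99999.
(Check via u − w = 2F/√(2b): u − w = 4.28008, 2F/√(2b) = 4.28008.)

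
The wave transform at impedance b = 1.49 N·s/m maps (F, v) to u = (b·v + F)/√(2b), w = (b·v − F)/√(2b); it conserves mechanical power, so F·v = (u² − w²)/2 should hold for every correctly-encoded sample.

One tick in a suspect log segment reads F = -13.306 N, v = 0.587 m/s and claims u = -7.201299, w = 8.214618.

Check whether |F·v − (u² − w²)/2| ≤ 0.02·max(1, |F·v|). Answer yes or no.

F·v = (-13.306)×0.587 = -7.810622 W.
(u² − w²)/2 = (51.858707 − 67.479949)/2 = -7.810621 W.
|Δ| = 0.000001;  2% of max(1, |F·v|) = 0.156212.

yes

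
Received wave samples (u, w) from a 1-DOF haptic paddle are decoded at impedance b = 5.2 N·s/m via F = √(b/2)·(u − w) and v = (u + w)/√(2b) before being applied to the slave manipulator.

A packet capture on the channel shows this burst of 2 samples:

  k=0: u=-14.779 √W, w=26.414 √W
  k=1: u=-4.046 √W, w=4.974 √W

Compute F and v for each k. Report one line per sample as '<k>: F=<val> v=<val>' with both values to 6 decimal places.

k=0: u−w=-41.193000, u+w=11.635000; √(b/2)=1.612452, √(2b)=3.224903; F=1.612452×(-41.193)=-66.421717, v=11.635000/3.224903=3.607860
k=1: u−w=-9.020000, u+w=0.928000; √(b/2)=1.612452, √(2b)=3.224903; F=1.612452×(-9.02)=-14.544313, v=0.928000/3.224903=0.287761

0: F=-66.421717 v=3.607860
1: F=-14.544313 v=0.287761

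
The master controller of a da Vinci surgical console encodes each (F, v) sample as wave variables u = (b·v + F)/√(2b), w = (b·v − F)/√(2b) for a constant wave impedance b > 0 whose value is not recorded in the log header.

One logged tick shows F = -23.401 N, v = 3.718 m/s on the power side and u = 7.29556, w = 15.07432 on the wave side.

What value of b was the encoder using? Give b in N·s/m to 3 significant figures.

u + w = 22.3699;  u + w = √(2b)·v, so √(2b) = 22.3699/3.718 = 6.0166.
b = (√(2b))²/2 = 36.2000/2 = 18.1000.
(Check via u − w = 2F/√(2b): u − w = -7.7788, 2F/√(2b) = -7.7788.)

b = 18.1 N·s/m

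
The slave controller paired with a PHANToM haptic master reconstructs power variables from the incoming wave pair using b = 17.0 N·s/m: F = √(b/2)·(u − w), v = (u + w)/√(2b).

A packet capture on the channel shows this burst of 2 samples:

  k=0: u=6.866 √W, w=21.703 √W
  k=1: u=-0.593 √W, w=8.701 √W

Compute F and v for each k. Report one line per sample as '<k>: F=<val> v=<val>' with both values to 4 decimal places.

0: F=-43.2569 v=4.8995
1: F=-27.0964 v=1.3905

k=0: u−w=-14.8370, u+w=28.5690; √(b/2)=2.9155, √(2b)=5.8310; F=2.9155×(-14.837)=-43.2569, v=28.5690/5.8310=4.8995
k=1: u−w=-9.2940, u+w=8.1080; √(b/2)=2.9155, √(2b)=5.8310; F=2.9155×(-9.294)=-27.0964, v=8.1080/5.8310=1.3905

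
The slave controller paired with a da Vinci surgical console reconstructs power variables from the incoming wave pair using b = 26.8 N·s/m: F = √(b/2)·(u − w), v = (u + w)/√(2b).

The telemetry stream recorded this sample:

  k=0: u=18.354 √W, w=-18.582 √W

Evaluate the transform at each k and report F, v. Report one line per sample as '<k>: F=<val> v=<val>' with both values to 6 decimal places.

0: F=135.207960 v=-0.031142

k=0: u−w=36.936000, u+w=-0.228000; √(b/2)=3.660601, √(2b)=7.321202; F=3.660601×36.936=135.207960, v=-0.228000/7.321202=-0.031142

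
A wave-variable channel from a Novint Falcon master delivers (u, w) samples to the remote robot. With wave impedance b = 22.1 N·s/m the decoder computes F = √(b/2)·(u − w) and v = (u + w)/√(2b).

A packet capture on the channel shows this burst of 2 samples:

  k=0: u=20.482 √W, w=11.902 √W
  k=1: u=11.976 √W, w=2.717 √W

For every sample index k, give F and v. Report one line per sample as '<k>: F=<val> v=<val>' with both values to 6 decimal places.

0: F=28.521242 v=4.871014
1: F=30.778342 v=2.210036

k=0: u−w=8.580000, u+w=32.384000; √(b/2)=3.324154, √(2b)=6.648308; F=3.324154×8.58=28.521242, v=32.384000/6.648308=4.871014
k=1: u−w=9.259000, u+w=14.693000; √(b/2)=3.324154, √(2b)=6.648308; F=3.324154×9.259=30.778342, v=14.693000/6.648308=2.210036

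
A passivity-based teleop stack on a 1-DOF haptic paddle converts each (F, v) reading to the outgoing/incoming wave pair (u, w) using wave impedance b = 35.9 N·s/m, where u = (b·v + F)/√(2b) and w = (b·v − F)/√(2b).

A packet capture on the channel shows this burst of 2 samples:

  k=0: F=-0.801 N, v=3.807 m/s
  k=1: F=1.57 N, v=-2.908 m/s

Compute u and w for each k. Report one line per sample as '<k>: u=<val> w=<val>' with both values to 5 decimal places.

k=0: b·v=35.9×3.807=136.67130; √(2b)=8.47349; u=(136.67130+(-0.801))/8.47349=16.03475, w=(136.67130−(-0.801))/8.47349=16.22381
k=1: b·v=35.9×(-2.908)=-104.39720; √(2b)=8.47349; u=(-104.39720+1.57)/8.47349=-12.13517, w=(-104.39720−1.57)/8.47349=-12.50574

0: u=16.03475 w=16.22381
1: u=-12.13517 w=-12.50574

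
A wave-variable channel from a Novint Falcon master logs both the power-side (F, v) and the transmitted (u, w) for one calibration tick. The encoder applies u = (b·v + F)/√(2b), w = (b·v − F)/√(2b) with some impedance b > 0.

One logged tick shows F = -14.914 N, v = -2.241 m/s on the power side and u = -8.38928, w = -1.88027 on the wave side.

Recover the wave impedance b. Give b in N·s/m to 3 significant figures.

u + w = -10.26955;  u + w = √(2b)·v, so √(2b) = -10.26955/(-2.241) = 4.58257.
b = (√(2b))²/2 = 20.99999/2 = 10.50000.
(Check via u − w = 2F/√(2b): u − w = -6.50901, 2F/√(2b) = -6.50900.)

b = 10.5 N·s/m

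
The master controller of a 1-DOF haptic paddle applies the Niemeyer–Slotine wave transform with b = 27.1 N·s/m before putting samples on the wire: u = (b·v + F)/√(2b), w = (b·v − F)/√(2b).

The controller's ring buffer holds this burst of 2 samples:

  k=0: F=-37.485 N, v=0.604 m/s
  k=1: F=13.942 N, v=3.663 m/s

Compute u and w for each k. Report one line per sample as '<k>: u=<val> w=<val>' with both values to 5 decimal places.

0: u=-2.86830 w=7.31499
1: u=15.37738 w=11.58986

k=0: b·v=27.1×0.604=16.36840; √(2b)=7.36206; u=(16.36840+(-37.485))/7.36206=-2.86830, w=(16.36840−(-37.485))/7.36206=7.31499
k=1: b·v=27.1×3.663=99.26730; √(2b)=7.36206; u=(99.26730+13.942)/7.36206=15.37738, w=(99.26730−13.942)/7.36206=11.58986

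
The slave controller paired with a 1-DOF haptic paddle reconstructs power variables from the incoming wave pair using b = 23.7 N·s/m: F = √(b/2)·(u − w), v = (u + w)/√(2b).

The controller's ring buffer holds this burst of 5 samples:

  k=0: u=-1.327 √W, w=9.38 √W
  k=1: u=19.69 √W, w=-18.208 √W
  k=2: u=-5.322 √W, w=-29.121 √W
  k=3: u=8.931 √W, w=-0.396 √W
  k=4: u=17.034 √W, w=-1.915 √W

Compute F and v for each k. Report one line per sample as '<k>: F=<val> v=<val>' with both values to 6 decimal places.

0: F=-36.857594 v=1.169684
1: F=130.459427 v=0.215258
2: F=81.925271 v=-5.002785
3: F=32.107105 v=1.239694
4: F=65.229713 v=2.196008

k=0: u−w=-10.707000, u+w=8.053000; √(b/2)=3.442383, √(2b)=6.884766; F=3.442383×(-10.707)=-36.857594, v=8.053000/6.884766=1.169684
k=1: u−w=37.898000, u+w=1.482000; √(b/2)=3.442383, √(2b)=6.884766; F=3.442383×37.898=130.459427, v=1.482000/6.884766=0.215258
k=2: u−w=23.799000, u+w=-34.443000; √(b/2)=3.442383, √(2b)=6.884766; F=3.442383×23.799=81.925271, v=-34.443000/6.884766=-5.002785
k=3: u−w=9.327000, u+w=8.535000; √(b/2)=3.442383, √(2b)=6.884766; F=3.442383×9.327=32.107105, v=8.535000/6.884766=1.239694
k=4: u−w=18.949000, u+w=15.119000; √(b/2)=3.442383, √(2b)=6.884766; F=3.442383×18.949=65.229713, v=15.119000/6.884766=2.196008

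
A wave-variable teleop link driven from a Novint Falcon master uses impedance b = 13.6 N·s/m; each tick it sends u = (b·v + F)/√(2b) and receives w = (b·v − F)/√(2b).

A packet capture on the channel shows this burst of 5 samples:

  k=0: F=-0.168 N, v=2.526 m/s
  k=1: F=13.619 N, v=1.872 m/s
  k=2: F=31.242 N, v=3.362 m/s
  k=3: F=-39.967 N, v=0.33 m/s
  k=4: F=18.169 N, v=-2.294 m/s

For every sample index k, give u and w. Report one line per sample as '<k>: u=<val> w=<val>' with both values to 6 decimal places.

0: u=6.554790 w=6.619215
1: u=7.492903 w=2.270255
2: u=14.757403 w=2.776643
3: u=-6.802788 w=8.523857
4: u=-2.498273 w=-9.465767

k=0: b·v=13.6×2.526=34.353600; √(2b)=5.215362; u=(34.353600+(-0.168))/5.215362=6.554790, w=(34.353600−(-0.168))/5.215362=6.619215
k=1: b·v=13.6×1.872=25.459200; √(2b)=5.215362; u=(25.459200+13.619)/5.215362=7.492903, w=(25.459200−13.619)/5.215362=2.270255
k=2: b·v=13.6×3.362=45.723200; √(2b)=5.215362; u=(45.723200+31.242)/5.215362=14.757403, w=(45.723200−31.242)/5.215362=2.776643
k=3: b·v=13.6×0.33=4.488000; √(2b)=5.215362; u=(4.488000+(-39.967))/5.215362=-6.802788, w=(4.488000−(-39.967))/5.215362=8.523857
k=4: b·v=13.6×(-2.294)=-31.198400; √(2b)=5.215362; u=(-31.198400+18.169)/5.215362=-2.498273, w=(-31.198400−18.169)/5.215362=-9.465767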